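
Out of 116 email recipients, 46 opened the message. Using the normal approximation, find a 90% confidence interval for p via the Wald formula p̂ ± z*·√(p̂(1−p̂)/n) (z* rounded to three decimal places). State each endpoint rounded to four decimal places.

(0.3218, 0.4713)

Sample proportion p̂ = 46/116 = 0.39655.
Standard error of p̂: √(0.239298/116) = √0.002062918 = 0.045419.
The 90% critical value is z* = 1.645.
Margin = 1.645·0.045419 = 0.07471.
So the interval runs from 0.3218 to 0.4713.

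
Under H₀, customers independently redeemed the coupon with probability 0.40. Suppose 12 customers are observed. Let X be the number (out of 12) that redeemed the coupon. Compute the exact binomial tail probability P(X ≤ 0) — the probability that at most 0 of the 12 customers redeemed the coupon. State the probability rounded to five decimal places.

X ~ Binomial(n=12, p=0.40).
P(X ≤ 0) = C(12,0)·0.40^0·0.60^12.
= 0.002177 = 0.00218.

P = 0.00218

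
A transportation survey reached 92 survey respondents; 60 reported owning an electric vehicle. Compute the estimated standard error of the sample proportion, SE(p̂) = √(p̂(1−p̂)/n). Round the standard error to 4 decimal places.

SE = 0.0497

Sample proportion p̂ = 60/92 = 0.65217.
p̂(1−p̂) = 0.226844.
Dividing by n and taking the root: √0.002465696 = 0.0497.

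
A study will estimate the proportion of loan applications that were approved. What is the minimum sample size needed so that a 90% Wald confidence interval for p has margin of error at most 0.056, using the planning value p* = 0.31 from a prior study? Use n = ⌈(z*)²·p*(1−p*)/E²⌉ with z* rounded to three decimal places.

n = 185

z* = 1.645 at the 90% level.
p*(1−p*) = 0.2139.
(z*)²·p*(1−p*)/E² = 2.706025·0.2139/0.003136 = 184.572.
⌈184.572⌉ = 185.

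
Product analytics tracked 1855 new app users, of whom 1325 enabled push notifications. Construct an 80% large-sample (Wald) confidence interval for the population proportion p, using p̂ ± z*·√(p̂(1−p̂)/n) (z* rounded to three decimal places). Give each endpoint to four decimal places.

(0.7008, 0.7277)

Sample proportion p̂ = 1325/1855 = 0.71429.
SE = √(p̂(1−p̂)/n) = √(0.204082/1855) = 0.010489.
z* = 1.282 at the 80% level.
Margin = 1.282·0.010489 = 0.01345.
Interval: 0.71429 ± 0.01345 → (0.7008, 0.7277).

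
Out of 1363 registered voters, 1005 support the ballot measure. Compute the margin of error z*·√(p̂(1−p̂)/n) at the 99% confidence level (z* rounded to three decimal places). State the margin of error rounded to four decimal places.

The sample proportion is 1005/1363 = 0.73734.
Standard error of p̂: √(0.193668/1363) = √0.000142089 = 0.011920.
For 99% confidence, z* = 2.576.
Margin of error = z*·SE = 2.576 × 0.011920 = 0.0307.

ME = 0.0307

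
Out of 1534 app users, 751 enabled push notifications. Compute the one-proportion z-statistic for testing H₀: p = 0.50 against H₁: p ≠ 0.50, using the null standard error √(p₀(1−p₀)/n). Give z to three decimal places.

With x = 751 successes in n = 1534, p̂ = 0.48957.
Under H₀, SE = √(p₀(1−p₀)/n) = √(0.50·0.50/1534) = √0.000162973 = 0.012766.
z = (p̂ − p₀)/SE = (0.48957 − 0.50)/0.012766 = -0.817.

z = -0.817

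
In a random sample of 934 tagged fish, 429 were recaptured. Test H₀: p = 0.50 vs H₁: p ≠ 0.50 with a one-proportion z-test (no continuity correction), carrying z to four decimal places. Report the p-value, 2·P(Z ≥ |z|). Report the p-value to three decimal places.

With x = 429 successes in n = 934, p̂ = 0.45931.
SE₀ = √(0.50·0.50/934) = 0.016360.
z = (p̂ − p₀)/SE = (429/934 − 0.50)/0.016360 ≈ -2.4868.
p-value = 2·P(Z ≥ |z|) with z = -2.4868 → 0.013.

p-value = 0.013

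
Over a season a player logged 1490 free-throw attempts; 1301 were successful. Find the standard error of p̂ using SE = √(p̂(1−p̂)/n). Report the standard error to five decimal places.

p̂ = 1301/1490 = 0.87315.
p̂(1−p̂) = 0.110759.
SE = √(0.110759/1490) = 0.00862.

SE = 0.00862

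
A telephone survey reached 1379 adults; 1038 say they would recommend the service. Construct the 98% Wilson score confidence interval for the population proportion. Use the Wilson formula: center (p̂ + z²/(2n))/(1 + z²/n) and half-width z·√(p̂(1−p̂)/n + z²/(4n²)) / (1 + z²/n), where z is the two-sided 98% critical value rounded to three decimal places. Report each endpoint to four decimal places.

(0.7247, 0.7787)

Here p̂ = 1038/1379 = 0.75272 and z = 2.326 (z² = 5.410276).
1 + z²/n = 1.003923.
Center = (0.75272 + 0.001962)/1.003923 = 0.75173.
Radicand: p̂(1−p̂)/n + z²/(4n²) = 0.000134977 + 0.000000711 = 0.000135688.
Half-width = z·√(radicand)/denom = 2.326·0.011649/1.003923 = 0.02699.
Interval: 0.75173 ± 0.02699 → (0.7247, 0.7787).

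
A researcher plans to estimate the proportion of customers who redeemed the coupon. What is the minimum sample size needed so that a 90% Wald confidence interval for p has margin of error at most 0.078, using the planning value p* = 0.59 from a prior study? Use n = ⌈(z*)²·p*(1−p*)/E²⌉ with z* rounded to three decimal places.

z* = 1.645 at the 90% level.
p*(1−p*) = 0.2419.
(z*)²·p*(1−p*)/E² = 2.706025·0.2419/0.006084 = 107.592.
⌈107.592⌉ = 108.

n = 108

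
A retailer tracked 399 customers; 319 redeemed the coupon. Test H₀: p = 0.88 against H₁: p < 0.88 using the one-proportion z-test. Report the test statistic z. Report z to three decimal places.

z = -4.948

The sample proportion is 319/399 = 0.79950.
SE₀ = √(0.88·0.12/399) = 0.016268.
z = (p̂ − p₀)/SE = (0.79950 − 0.88)/0.016268 = -4.948.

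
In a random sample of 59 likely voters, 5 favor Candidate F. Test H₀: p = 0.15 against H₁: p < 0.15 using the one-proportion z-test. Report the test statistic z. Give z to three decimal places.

z = -1.404

The sample proportion is 5/59 = 0.08475.
Null standard error: √(0.15·0.85/59) = √0.002161017 = 0.046487.
Test statistic: z = -0.06525/0.046487 = -1.404.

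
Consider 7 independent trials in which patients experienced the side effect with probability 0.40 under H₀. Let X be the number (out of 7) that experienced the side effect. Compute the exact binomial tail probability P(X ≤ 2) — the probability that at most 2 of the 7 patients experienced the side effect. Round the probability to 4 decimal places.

X is binomial with n = 7 and p = 0.40.
P(X ≤ 2) = C(7,0)·0.40^0·0.60^7 + C(7,1)·0.40^1·0.60^6 + C(7,2)·0.40^2·0.60^5.
= 0.027994 + 0.130637 + 0.261274 = 0.4199.

P = 0.4199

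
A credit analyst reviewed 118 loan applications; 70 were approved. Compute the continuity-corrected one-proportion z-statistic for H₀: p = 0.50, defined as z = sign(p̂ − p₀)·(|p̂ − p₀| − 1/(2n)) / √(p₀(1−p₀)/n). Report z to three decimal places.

z = 1.933

Sample proportion p̂ = 70/118 = 0.59322. p̂ − p₀ = 0.093220.
1/(2n) = 0.004237.
Corrected numerator: |0.093220| − 0.004237 = 0.088983.
Under H₀, SE = √(p₀(1−p₀)/n) = √(0.50·0.50/118) = √0.002118644 = 0.046029.
z = (+)0.088983/0.046029 = 1.933.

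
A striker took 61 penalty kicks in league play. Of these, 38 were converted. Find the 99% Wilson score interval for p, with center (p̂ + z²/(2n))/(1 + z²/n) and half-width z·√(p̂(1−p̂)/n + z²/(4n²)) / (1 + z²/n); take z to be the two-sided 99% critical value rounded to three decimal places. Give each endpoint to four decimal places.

Here p̂ = 38/61 = 0.62295 and z = 2.576 (z² = 6.635776).
Denominator 1 + z²/n = 1 + 6.635776/61 = 1.108783.
Center = (0.62295 + 0.054392)/1.108783 = 0.61089.
Radicand: p̂(1−p̂)/n + z²/(4n²) = 0.003850543 + 0.000445833 = 0.004296376.
Half-width = z·√(radicand)/denom = 2.576·0.065547/1.108783 = 0.15228.
Interval: 0.61089 ± 0.15228 → (0.4586, 0.7632).

(0.4586, 0.7632)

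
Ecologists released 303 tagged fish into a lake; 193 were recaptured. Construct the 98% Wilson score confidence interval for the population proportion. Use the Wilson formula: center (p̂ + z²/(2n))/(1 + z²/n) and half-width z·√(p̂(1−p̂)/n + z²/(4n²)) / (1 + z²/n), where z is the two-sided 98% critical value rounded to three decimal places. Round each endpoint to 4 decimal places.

p̂ = 193/303 = 0.63696; z = 2.326, so z² = 5.410276.
Denominator 1 + z²/n = 1 + 5.410276/303 = 1.017856.
Center = (0.63696 + 0.008928)/1.017856 = 0.63456.
Radicand: p̂(1−p̂)/n + z²/(4n²) = 0.000763171 + 0.000014732 = 0.000777903.
Half-width = 2.326·√0.000777903/1.017856 = 0.06374.
So the interval runs from 0.5708 to 0.6983.

(0.5708, 0.6983)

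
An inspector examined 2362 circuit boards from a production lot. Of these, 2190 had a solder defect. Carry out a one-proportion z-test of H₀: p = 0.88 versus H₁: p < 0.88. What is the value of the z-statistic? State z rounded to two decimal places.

z = 7.06

Sample proportion p̂ = 2190/2362 = 0.92718.
Null standard error: √(0.88·0.12/2362) = √0.000044708 = 0.006686.
z = (p̂ − p₀)/SE = (0.92718 − 0.88)/0.006686 = 7.06.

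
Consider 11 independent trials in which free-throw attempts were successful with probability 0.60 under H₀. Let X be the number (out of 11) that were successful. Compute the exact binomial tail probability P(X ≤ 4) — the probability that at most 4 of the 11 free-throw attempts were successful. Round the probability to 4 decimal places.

P = 0.0994

X ~ Binomial(n=11, p=0.60).
P(X ≤ 4) = Σ_{j=0}^{4} C(11,j)·0.60^j·0.40^{11−j}.
= 0.000042 + 0.000692 + 0.005190 + 0.023357 + 0.070071 = 0.0994.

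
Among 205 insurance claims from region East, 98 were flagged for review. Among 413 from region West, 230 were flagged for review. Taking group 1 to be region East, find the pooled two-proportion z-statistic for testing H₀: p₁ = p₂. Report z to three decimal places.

z = -1.849

Sample proportions: p̂₁ = 98/205 = 0.47805 and p̂₂ = 230/413 = 0.55690.
Pooled p̂ = (98+230)/(205+413) = 328/618 = 0.53074.
SE = √[p̂(1−p̂)(1/n₁+1/n₂)] = √[0.53074·0.46926·(1/205+1/413)] ≈ 0.042637.
z = (p̂₁ − p̂₂)/SE = (0.47805 − 0.55690)/0.042637 = -0.07885/0.042637 = -1.849.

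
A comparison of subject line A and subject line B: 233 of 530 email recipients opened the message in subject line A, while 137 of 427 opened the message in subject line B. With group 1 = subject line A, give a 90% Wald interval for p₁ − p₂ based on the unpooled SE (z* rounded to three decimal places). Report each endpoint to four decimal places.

(0.0674, 0.1701)

p̂₁ = 0.43962, p̂₂ = 0.32084, so the observed difference is 0.11878.
SE = √(0.000464820 + 0.000510311) = √0.000975131 = 0.031227.
The 90% critical value is z* = 1.645. Margin of error = 0.05137.
Interval: 0.11878 ± 0.05137 → (0.0674, 0.1701).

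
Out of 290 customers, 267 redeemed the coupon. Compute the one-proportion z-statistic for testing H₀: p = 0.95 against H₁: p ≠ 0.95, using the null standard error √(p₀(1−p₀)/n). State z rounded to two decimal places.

Sample proportion p̂ = 267/290 = 0.92069.
Under H₀, SE = √(p₀(1−p₀)/n) = √(0.95·0.05/290) = √0.000163793 = 0.012798.
z = (p̂ − p₀)/SE = (0.92069 − 0.95)/0.012798 = -2.29.

z = -2.29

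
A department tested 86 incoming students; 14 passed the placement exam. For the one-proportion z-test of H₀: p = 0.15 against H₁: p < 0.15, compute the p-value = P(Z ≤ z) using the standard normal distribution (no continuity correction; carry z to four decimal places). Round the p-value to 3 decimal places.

p-value = 0.630

With x = 14 successes in n = 86, p̂ = 0.16279.
SE₀ = √(0.15·0.85/86) = 0.038504.
z = (p̂ − p₀)/SE = (14/86 − 0.15)/0.038504 ≈ 0.3322.
From the standard normal, P(Z ≤ z) = 0.630.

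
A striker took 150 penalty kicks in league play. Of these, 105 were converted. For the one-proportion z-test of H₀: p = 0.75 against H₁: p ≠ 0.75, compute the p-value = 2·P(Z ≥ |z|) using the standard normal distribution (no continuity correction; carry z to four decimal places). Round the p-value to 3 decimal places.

The sample proportion is 105/150 = 0.70000.
Null standard error: √(0.75·0.25/150) = √0.001250000 = 0.035355.
z = (p̂ − p₀)/SE = (105/150 − 0.75)/0.035355 ≈ -1.4142.
p-value = 2·P(Z ≥ |z|) with z = -1.4142 → 0.157.

p-value = 0.157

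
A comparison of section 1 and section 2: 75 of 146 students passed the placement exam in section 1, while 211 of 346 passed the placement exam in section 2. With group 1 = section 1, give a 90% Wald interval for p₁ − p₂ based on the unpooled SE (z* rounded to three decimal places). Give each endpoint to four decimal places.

(-0.1767, -0.0156)

p̂₁ = 75/146 = 0.51370, p̂₂ = 211/346 = 0.60983; p̂₁ − p̂₂ = -0.09613.
SE = √(0.001711043 + 0.000687682) = √0.002398725 = 0.048977.
For 90% confidence, z* = 1.645. Margin of error = 0.08057.
So the interval runs from -0.1767 to -0.0156.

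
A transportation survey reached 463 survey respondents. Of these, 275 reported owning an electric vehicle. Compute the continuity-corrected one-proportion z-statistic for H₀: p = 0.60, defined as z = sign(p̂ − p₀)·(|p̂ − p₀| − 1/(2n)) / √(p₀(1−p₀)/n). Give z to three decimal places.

z = -0.218

The sample proportion is 275/463 = 0.59395. p̂ − p₀ = -0.006048.
1/(2n) = 0.001080.
Corrected numerator: |-0.006048| − 0.001080 = 0.004968.
Under H₀, SE = √(p₀(1−p₀)/n) = √(0.60·0.40/463) = √0.000518359 = 0.022767.
z = −0.004968/0.022767 = -0.218.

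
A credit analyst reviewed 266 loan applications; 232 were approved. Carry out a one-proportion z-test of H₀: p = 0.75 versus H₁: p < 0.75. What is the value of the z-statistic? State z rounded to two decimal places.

z = 4.60

The sample proportion is 232/266 = 0.87218.
Null standard error: √(0.75·0.25/266) = √0.000704887 = 0.026550.
z = (0.87218 − 0.75)/0.026550 = 0.12218/0.026550 = 4.60.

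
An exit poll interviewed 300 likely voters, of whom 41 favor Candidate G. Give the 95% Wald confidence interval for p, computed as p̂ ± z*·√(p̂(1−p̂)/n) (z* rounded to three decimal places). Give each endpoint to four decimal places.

(0.0978, 0.1755)

The sample proportion is 41/300 = 0.13667.
SE(p̂) = √(0.13667·0.86333/300) = 0.019832.
z* = 1.960 at the 95% level.
Margin = 1.960·0.019832 = 0.03887.
So the interval runs from 0.0978 to 0.1755.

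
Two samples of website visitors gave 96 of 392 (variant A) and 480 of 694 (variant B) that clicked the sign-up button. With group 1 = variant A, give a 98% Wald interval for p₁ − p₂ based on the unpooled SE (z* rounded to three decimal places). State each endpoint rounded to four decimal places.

(-0.5117, -0.3818)

p̂₁ = 96/392 = 0.24490, p̂₂ = 480/694 = 0.69164; p̂₁ − p̂₂ = -0.44674.
SE = √(0.000471742 + 0.000307310) = √0.000779052 = 0.027912.
The 98% critical value is z* = 2.326. Margin = 2.326·0.027912 = 0.06492.
So the interval runs from -0.5117 to -0.3818.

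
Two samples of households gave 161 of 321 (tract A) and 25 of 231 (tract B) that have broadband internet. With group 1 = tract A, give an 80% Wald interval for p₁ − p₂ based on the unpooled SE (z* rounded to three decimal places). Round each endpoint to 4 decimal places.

(0.3490, 0.4377)

p̂₁ = 0.50156, p̂₂ = 0.10823, so the observed difference is 0.39333.
Unpooled SE = √(p̂₁(1−p̂₁)/n₁ + p̂₂(1−p̂₂)/n₂) = √(0.000778809 + 0.000417803) = 0.034592.
For 80% confidence, z* = 1.282. Margin of error = 0.04435.
CI: 0.39333 ± 0.04435 = (0.3490, 0.4377).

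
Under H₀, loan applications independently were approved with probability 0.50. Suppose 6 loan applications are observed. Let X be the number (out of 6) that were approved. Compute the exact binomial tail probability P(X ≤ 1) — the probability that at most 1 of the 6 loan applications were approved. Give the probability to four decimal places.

X ~ Binomial(n=6, p=0.50).
P(X ≤ 1) = C(6,0)·0.50^0·0.50^6 + C(6,1)·0.50^1·0.50^5.
= 0.015625 + 0.093750 = 0.1094.

P = 0.1094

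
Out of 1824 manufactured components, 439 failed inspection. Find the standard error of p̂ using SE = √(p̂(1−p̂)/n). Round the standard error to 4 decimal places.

Sample proportion p̂ = 439/1824 = 0.24068.
p̂(1−p̂) = 0.24068·0.75932 = 0.182753.
Dividing by n and taking the root: √0.000100194 = 0.0100.

SE = 0.0100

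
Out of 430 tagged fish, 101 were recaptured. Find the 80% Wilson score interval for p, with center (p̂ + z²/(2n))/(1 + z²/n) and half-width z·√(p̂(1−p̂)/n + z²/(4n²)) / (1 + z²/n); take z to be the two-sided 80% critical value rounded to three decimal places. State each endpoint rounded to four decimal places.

Here p̂ = 101/430 = 0.23488 and z = 1.282 (z² = 1.643524).
1 + z²/n = 1.003822.
Adjusted center: (0.23488 + z²/(2n))/1.003822 = 0.23589.
Radicand: p̂(1−p̂)/n + z²/(4n²) = 0.000417938 + 0.000002222 = 0.000420160.
Half-width = 1.282·√0.000420160/1.003822 = 0.02618.
CI: 0.23589 ± 0.02618 = (0.2097, 0.2621).

(0.2097, 0.2621)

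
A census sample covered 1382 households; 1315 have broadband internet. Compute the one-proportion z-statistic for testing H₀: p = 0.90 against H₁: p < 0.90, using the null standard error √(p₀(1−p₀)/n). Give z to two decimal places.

z = 6.38

Sample proportion p̂ = 1315/1382 = 0.95152.
SE₀ = √(0.90·0.10/1382) = 0.008070.
Test statistic: z = 0.05152/0.008070 = 6.38.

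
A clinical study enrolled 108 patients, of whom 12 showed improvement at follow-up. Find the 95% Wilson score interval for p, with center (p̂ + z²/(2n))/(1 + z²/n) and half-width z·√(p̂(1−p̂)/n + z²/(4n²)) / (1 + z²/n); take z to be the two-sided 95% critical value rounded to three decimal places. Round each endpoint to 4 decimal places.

(0.0647, 0.1842)

p̂ = 12/108 = 0.11111; z = 1.960, so z² = 3.841600.
Denominator 1 + z²/n = 1 + 3.841600/108 = 1.035570.
Center = (0.11111 + 0.017785)/1.035570 = 0.12447.
Radicand: p̂(1−p̂)/n + z²/(4n²) = 0.000914495 + 0.000082339 = 0.000996834.
Half-width = z·√(radicand)/denom = 1.960·0.031573/1.035570 = 0.05976.
CI: 0.12447 ± 0.05976 = (0.0647, 0.1842).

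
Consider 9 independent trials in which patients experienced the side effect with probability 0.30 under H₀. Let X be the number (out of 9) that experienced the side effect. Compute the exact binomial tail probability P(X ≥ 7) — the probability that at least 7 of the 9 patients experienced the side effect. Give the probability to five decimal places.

X ~ Binomial(n=9, p=0.30).
P(X ≥ 7) = C(9,7)·0.30^7·0.70^2 + C(9,8)·0.30^8·0.70^1 + C(9,9)·0.30^9·0.70^0.
= 0.003858 + 0.000413 + 0.000020 = 0.00429.

P = 0.00429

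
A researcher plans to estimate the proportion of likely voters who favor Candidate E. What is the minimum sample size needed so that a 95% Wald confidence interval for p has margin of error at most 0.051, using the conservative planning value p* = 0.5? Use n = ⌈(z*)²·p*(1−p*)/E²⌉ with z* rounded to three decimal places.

n = 370

The 95% critical value is z* = 1.960.
p*(1−p*) = 0.50·0.50 = 0.2500.
(z*)²·p*(1−p*)/E² = 3.841600·0.2500/0.002601 = 369.243.
⌈369.243⌉ = 370.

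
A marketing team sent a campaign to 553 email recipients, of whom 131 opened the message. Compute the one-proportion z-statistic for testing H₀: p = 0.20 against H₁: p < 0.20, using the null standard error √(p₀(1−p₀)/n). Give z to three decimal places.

z = 2.169

The sample proportion is 131/553 = 0.23689.
Null standard error: √(0.20·0.80/553) = √0.000289331 = 0.017010.
z = (0.23689 − 0.20)/0.017010 = 0.03689/0.017010 = 2.169.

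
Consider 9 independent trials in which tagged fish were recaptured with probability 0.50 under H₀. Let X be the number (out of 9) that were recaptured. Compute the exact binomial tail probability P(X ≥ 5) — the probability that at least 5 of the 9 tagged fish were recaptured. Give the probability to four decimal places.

X ~ Binomial(n=9, p=0.50).
P(X ≥ 5) = Σ_{j=5}^{9} C(9,j)·0.50^j·0.50^{9−j}.
= 0.246094 + 0.164062 + 0.070312 + 0.017578 + 0.001953 = 0.5000.

P = 0.5000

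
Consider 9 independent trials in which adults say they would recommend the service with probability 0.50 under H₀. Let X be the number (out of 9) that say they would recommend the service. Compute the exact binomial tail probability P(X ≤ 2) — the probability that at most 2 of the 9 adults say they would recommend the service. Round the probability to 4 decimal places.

X ~ Binomial(n=9, p=0.50).
P(X ≤ 2) = C(9,0)·0.50^0·0.50^9 + C(9,1)·0.50^1·0.50^8 + C(9,2)·0.50^2·0.50^7.
= 0.001953 + 0.017578 + 0.070312 = 0.0898.

P = 0.0898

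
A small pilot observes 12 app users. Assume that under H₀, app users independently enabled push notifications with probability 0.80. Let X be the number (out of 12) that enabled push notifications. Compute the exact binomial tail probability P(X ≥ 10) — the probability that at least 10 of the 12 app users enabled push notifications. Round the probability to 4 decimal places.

X is binomial with n = 12 and p = 0.80.
P(X ≥ 10) = C(12,10)·0.80^10·0.20^2 + C(12,11)·0.80^11·0.20^1 + C(12,12)·0.80^12·0.20^0.
= 0.283468 + 0.206158 + 0.068719 = 0.5583.

P = 0.5583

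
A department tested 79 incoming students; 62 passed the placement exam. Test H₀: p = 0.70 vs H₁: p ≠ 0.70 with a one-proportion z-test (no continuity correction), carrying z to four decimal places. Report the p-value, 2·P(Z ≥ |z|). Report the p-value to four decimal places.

Sample proportion p̂ = 62/79 = 0.78481.
Null standard error: √(0.70·0.30/79) = √0.002658228 = 0.051558.
Test statistic (full precision, shown to 4 dp): z = (62/79 − 0.70)/SE₀ ≈ 1.6449.
p-value = 2·P(Z ≥ |z|) with z = 1.6449 → 0.1000.

p-value = 0.1000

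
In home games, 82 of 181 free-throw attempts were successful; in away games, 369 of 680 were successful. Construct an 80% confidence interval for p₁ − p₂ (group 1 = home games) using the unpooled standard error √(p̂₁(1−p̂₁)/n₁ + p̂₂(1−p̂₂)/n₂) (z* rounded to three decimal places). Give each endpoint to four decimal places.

(-0.1430, -0.0362)

p̂₁ = 0.45304, p̂₂ = 0.54265, so the observed difference is -0.08961.
Unpooled SE = √(p̂₁(1−p̂₁)/n₁ + p̂₂(1−p̂₂)/n₂) = √(0.001369031 + 0.000364972) = 0.041641.
The 80% critical value is z* = 1.282. Margin of error = 0.05338.
So the interval runs from -0.1430 to -0.0362.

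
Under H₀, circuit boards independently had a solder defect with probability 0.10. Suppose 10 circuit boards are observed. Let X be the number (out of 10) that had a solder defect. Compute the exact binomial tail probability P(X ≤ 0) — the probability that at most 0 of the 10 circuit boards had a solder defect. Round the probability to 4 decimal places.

P = 0.3487

X is binomial with n = 10 and p = 0.10.
P(X ≤ 0) = C(10,0)·0.10^0·0.90^10.
= 0.348678 = 0.3487.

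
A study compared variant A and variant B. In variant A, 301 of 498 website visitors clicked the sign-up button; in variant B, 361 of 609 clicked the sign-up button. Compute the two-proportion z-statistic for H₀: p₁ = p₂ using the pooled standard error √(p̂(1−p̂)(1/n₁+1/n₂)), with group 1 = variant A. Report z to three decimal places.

Sample proportions: p̂₁ = 301/498 = 0.60442 and p̂₂ = 361/609 = 0.59278.
Pooled p̂ = (301+361)/(498+609) = 662/1107 = 0.59801.
SE = √[p̂(1−p̂)(1/n₁+1/n₂)] = √[0.59801·0.40199·(1/498+1/609)] ≈ 0.029622.
z = (p̂₁ − p̂₂)/SE = (0.60442 − 0.59278)/0.029622 = 0.01164/0.029622 = 0.393.

z = 0.393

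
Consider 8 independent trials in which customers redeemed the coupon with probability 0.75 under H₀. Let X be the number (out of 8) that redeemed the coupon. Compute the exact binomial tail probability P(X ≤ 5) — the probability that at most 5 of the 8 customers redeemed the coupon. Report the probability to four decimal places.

P = 0.3215

X ~ Binomial(n=8, p=0.75).
P(X ≤ 5) = Σ_{j=0}^{5} C(8,j)·0.75^j·0.25^{8−j}.
= 0.000015 + 0.000366 + 0.003845 + 0.023071 + 0.086517 + 0.207642 = 0.3215.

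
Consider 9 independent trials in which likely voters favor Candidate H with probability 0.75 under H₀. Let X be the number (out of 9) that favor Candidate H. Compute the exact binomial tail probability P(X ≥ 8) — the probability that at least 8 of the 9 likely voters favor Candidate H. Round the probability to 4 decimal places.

P = 0.3003

X ~ Binomial(n=9, p=0.75).
P(X ≥ 8) = C(9,8)·0.75^8·0.25^1 + C(9,9)·0.75^9·0.25^0.
= 0.225254 + 0.075085 = 0.3003.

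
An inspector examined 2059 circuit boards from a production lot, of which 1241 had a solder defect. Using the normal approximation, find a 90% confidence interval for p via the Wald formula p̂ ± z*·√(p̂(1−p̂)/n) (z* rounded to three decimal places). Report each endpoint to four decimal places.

p̂ = 1241/2059 = 0.60272.
Standard error of p̂: √(0.239449/2059) = √0.000116294 = 0.010784.
z* = 1.645 at the 90% level.
Margin of error: 1.645 × 0.010784 = 0.01774.
CI: 0.60272 ± 0.01774 = (0.5850, 0.6205).

(0.5850, 0.6205)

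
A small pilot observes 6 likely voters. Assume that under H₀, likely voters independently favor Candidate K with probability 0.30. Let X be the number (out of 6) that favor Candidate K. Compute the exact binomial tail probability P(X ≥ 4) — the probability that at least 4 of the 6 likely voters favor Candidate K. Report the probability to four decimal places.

X is binomial with n = 6 and p = 0.30.
P(X ≥ 4) = C(6,4)·0.30^4·0.70^2 + C(6,5)·0.30^5·0.70^1 + C(6,6)·0.30^6·0.70^0.
= 0.059535 + 0.010206 + 0.000729 = 0.0705.

P = 0.0705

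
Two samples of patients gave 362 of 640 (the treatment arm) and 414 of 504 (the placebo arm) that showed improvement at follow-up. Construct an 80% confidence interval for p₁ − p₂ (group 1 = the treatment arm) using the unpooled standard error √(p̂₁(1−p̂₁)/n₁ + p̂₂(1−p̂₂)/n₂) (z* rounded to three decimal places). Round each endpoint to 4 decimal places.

p̂₁ = 362/640 = 0.56563, p̂₂ = 414/504 = 0.82143; p̂₁ − p̂₂ = -0.25580.
Unpooled SE = √(p̂₁(1−p̂₁)/n₁ + p̂₂(1−p̂₂)/n₂) = √(0.000383896 + 0.000291039) = 0.025980.
The 80% critical value is z* = 1.282. Margin = 1.282·0.025980 = 0.03331.
CI: -0.25580 ± 0.03331 = (-0.2891, -0.2225).

(-0.2891, -0.2225)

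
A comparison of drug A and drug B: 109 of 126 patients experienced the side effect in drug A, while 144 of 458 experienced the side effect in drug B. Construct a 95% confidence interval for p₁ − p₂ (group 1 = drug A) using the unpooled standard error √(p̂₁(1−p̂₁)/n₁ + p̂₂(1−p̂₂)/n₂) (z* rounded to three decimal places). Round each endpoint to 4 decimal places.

p̂₁ = 109/126 = 0.86508, p̂₂ = 144/458 = 0.31441; p̂₁ − p̂₂ = 0.55067.
Unpooled SE = √(p̂₁(1−p̂₁)/n₁ + p̂₂(1−p̂₂)/n₂) = √(0.000926326 + 0.000470647) = 0.037376.
The 95% critical value is z* = 1.960. Margin of error = 0.07326.
Interval: 0.55067 ± 0.07326 → (0.4774, 0.6239).

(0.4774, 0.6239)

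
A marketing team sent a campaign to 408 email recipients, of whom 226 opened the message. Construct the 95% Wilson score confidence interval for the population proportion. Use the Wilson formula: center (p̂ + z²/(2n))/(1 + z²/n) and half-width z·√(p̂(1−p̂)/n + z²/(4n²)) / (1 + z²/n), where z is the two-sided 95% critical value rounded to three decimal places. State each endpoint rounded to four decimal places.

Here p̂ = 226/408 = 0.55392 and z = 1.960 (z² = 3.841600).
Denominator 1 + z²/n = 1 + 3.841600/408 = 1.009416.
Adjusted center: (0.55392 + z²/(2n))/1.009416 = 0.55342.
Radicand: p̂(1−p̂)/n + z²/(4n²) = 0.000605619 + 0.000005769 = 0.000611388.
Half-width = 1.960·√0.000611388/1.009416 = 0.04801.
So the interval runs from 0.5054 to 0.6014.

(0.5054, 0.6014)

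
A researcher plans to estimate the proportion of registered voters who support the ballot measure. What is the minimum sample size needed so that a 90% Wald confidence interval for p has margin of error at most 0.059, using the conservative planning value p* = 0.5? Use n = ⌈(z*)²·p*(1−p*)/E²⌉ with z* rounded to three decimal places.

The 90% critical value is z* = 1.645.
p*(1−p*) = 0.50·0.50 = 0.2500.
(z*)²·p*(1−p*)/E² = 2.706025·0.2500/0.003481 = 194.343.
⌈194.343⌉ = 195.

n = 195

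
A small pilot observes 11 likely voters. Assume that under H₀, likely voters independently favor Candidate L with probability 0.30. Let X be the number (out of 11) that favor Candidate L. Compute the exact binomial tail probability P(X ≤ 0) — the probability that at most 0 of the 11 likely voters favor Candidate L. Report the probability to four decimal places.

P = 0.0198

X ~ Binomial(n=11, p=0.30).
P(X ≤ 0) = C(11,0)·0.30^0·0.70^11.
= 0.019773 = 0.0198.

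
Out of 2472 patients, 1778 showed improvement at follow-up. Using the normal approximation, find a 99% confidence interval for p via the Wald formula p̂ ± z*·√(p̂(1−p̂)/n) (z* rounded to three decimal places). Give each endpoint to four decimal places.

(0.6960, 0.7425)

With x = 1778 successes in n = 2472, p̂ = 0.71926.
Standard error of p̂: √(0.201927/2472) = √0.000081686 = 0.009038.
z* = 2.576 at the 99% level.
Margin = 2.576·0.009038 = 0.02328.
Interval: 0.71926 ± 0.02328 → (0.6960, 0.7425).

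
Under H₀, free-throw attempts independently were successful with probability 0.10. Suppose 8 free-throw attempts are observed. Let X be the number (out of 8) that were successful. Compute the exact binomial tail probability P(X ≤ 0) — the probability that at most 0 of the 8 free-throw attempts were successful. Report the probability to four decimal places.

P = 0.4305

X is binomial with n = 8 and p = 0.10.
P(X ≤ 0) = C(8,0)·0.10^0·0.90^8.
= 0.430467 = 0.4305.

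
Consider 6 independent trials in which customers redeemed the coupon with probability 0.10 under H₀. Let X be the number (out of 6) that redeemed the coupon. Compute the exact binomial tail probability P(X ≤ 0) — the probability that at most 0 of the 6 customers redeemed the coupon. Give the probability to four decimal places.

P = 0.5314

X ~ Binomial(n=6, p=0.10).
P(X ≤ 0) = C(6,0)·0.10^0·0.90^6.
= 0.531441 = 0.5314.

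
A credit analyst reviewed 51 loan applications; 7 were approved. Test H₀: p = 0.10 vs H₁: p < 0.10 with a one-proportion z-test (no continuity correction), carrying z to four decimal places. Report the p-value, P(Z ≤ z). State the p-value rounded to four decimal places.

With x = 7 successes in n = 51, p̂ = 0.13725.
Null standard error: √(0.10·0.90/51) = √0.001764706 = 0.042008.
Test statistic (full precision, shown to 4 dp): z = (7/51 − 0.10)/SE₀ ≈ 0.8868.
From the standard normal, P(Z ≤ z) = 0.8124.

p-value = 0.8124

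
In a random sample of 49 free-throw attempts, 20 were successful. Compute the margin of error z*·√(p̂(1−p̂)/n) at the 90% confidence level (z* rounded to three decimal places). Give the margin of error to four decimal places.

ME = 0.1155

With x = 20 successes in n = 49, p̂ = 0.40816.
SE = √(p̂(1−p̂)/n) = √(0.241566/49) = 0.070213.
z* = 1.645 at the 90% level.
So ME = 0.1155.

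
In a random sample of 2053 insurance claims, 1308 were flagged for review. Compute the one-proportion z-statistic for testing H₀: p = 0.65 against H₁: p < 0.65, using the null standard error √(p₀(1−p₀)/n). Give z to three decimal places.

p̂ = 1308/2053 = 0.63712.
Under H₀, SE = √(p₀(1−p₀)/n) = √(0.65·0.35/2053) = √0.000110813 = 0.010527.
Test statistic: z = -0.01288/0.010527 = -1.224.

z = -1.224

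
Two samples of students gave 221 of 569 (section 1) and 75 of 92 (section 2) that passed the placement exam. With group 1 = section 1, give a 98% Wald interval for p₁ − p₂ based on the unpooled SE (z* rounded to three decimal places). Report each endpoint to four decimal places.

p̂₁ = 221/569 = 0.38840, p̂₂ = 75/92 = 0.81522; p̂₁ − p̂₂ = -0.42682.
SE = √(0.000417479 + 0.001637370) = √0.002054849 = 0.045330.
z* = 2.326 at the 98% level. Margin = 2.326·0.045330 = 0.10544.
Interval: -0.42682 ± 0.10544 → (-0.5323, -0.3214).

(-0.5323, -0.3214)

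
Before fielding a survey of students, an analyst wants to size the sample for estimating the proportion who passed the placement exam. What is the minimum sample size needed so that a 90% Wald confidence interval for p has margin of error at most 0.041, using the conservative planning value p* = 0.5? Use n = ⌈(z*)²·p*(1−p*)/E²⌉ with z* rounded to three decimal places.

n = 403

For 90% confidence, z* = 1.645.
p*(1−p*) = 0.2500.
(z*)²·p*(1−p*)/E² = 2.706025·0.2500/0.001681 = 402.443.
⌈402.443⌉ = 403.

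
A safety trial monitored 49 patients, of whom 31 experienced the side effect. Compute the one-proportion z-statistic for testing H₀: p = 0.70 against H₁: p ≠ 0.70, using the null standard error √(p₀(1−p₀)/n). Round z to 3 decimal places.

With x = 31 successes in n = 49, p̂ = 0.63265.
Under H₀, SE = √(p₀(1−p₀)/n) = √(0.70·0.30/49) = √0.004285714 = 0.065465.
z = (0.63265 − 0.70)/0.065465 = -0.06735/0.065465 = -1.029.

z = -1.029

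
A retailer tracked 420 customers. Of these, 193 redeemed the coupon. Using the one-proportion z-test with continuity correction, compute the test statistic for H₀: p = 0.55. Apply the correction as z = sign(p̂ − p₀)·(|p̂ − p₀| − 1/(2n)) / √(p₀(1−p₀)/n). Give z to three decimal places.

z = -3.678

The sample proportion is 193/420 = 0.45952. p̂ − p₀ = -0.090476.
Continuity correction 1/(2n) = 1/840 = 0.001190.
Corrected numerator: |-0.090476| − 0.001190 = 0.089286.
Null standard error: √(0.55·0.45/420) = √0.000589286 = 0.024275.
z = −0.089286/0.024275 = -3.678.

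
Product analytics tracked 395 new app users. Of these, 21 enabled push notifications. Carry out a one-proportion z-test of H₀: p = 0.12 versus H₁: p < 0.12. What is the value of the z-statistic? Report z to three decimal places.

The sample proportion is 21/395 = 0.05316.
Null standard error: √(0.12·0.88/395) = √0.000267342 = 0.016351.
Test statistic: z = -0.06684/0.016351 = -4.088.

z = -4.088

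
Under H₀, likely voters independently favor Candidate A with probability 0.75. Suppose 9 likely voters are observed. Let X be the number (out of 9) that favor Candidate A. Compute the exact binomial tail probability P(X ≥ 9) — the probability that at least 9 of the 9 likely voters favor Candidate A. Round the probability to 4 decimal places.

X ~ Binomial(n=9, p=0.75).
P(X ≥ 9) = C(9,9)·0.75^9·0.25^0.
= 0.075085 = 0.0751.

P = 0.0751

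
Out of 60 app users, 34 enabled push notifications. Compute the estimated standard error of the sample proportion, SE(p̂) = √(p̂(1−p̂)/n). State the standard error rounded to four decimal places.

SE = 0.0640

Sample proportion p̂ = 34/60 = 0.56667.
p̂(1−p̂) = 0.56667·0.43333 = 0.245555.
Dividing by n and taking the root: √0.004092583 = 0.0640.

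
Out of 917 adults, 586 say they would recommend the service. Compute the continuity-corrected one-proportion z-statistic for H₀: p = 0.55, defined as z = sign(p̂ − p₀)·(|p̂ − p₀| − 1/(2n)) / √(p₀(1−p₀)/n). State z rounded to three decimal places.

With x = 586 successes in n = 917, p̂ = 0.63904. p̂ − p₀ = 0.089040.
1/(2n) = 0.000545.
Corrected numerator: |0.089040| − 0.000545 = 0.088495.
Null standard error: √(0.55·0.45/917) = √0.000269902 = 0.016429.
z = (+)0.088495/0.016429 = 5.387.

z = 5.387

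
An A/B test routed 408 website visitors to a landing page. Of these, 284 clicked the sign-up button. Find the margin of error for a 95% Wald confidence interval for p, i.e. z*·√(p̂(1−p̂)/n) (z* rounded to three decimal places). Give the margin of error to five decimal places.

Sample proportion p̂ = 284/408 = 0.69608.
SE(p̂) = √(0.69608·0.30392/408) = 0.022771.
z* = 1.960 at the 95% level.
ME = 1.960·0.022771 = 0.04463.

ME = 0.04463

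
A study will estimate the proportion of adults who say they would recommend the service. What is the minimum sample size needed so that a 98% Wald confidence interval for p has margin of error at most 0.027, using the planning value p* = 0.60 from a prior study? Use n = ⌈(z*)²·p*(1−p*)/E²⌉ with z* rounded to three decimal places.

The 98% critical value is z* = 2.326.
p*(1−p*) = 0.60·0.40 = 0.2400.
Required n before rounding: 5.410276 × 0.2400 / 0.027² = 1781.161.
Rounding up, n = 1782.

n = 1782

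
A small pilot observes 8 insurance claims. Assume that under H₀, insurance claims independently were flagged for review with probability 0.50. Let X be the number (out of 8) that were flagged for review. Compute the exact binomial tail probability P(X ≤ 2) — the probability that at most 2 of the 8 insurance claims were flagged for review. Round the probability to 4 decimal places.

P = 0.1445

X ~ Binomial(n=8, p=0.50).
P(X ≤ 2) = C(8,0)·0.50^0·0.50^8 + C(8,1)·0.50^1·0.50^7 + C(8,2)·0.50^2·0.50^6.
= 0.003906 + 0.031250 + 0.109375 = 0.1445.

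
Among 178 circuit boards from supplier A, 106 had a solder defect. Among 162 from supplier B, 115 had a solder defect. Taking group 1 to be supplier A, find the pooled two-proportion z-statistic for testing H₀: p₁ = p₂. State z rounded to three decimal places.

z = -2.208

p̂₁ = 106/178 = 0.59551, p̂₂ = 115/162 = 0.70988.
Pooled p̂ = (106+115)/(178+162) = 221/340 = 0.65000.
SE = √[p̂(1−p̂)(1/n₁+1/n₂)] = √[0.65000·0.35000·(1/178+1/162)] ≈ 0.051792.
z = (p̂₁ − p̂₂)/SE = (0.59551 − 0.70988)/0.051792 = -0.11437/0.051792 = -2.208.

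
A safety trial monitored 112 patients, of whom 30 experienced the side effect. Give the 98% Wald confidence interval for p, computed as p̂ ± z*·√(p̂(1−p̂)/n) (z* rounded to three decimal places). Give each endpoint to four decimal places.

(0.1705, 0.3652)

With x = 30 successes in n = 112, p̂ = 0.26786.
Standard error of p̂: √(0.196110/112) = √0.001750979 = 0.041845.
The 98% critical value is z* = 2.326.
Margin = 2.326·0.041845 = 0.09733.
Interval: 0.26786 ± 0.09733 → (0.1705, 0.3652).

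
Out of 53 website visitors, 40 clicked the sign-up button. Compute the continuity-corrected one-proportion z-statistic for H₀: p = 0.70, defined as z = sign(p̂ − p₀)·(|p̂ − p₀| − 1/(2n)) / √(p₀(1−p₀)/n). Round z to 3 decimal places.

p̂ = 40/53 = 0.75472. p̂ − p₀ = 0.054717.
1/(2n) = 0.009434.
Corrected numerator: |0.054717| − 0.009434 = 0.045283.
Null standard error: √(0.70·0.30/53) = √0.003962264 = 0.062947.
z = +0.045283/0.062947 = 0.719.

z = 0.719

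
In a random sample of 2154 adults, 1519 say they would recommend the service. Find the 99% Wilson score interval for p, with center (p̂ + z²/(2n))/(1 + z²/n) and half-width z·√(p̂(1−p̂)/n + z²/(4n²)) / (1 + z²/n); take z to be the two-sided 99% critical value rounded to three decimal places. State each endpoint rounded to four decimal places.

(0.6793, 0.7298)

Here p̂ = 1519/2154 = 0.70520 and z = 2.576 (z² = 6.635776).
1 + z²/n = 1.003081.
Center = (0.70520 + 0.001540)/1.003081 = 0.70457.
Radicand: p̂(1−p̂)/n + z²/(4n²) = 0.000096515 + 0.000000358 = 0.000096873.
Half-width = 2.576·√0.000096873/1.003081 = 0.02528.
CI: 0.70457 ± 0.02528 = (0.6793, 0.7298).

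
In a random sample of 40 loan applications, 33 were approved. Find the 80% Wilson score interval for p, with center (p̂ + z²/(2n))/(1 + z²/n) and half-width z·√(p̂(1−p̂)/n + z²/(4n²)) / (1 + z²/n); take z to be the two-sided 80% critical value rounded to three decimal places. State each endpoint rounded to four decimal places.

(0.7356, 0.8887)

Here p̂ = 33/40 = 0.82500 and z = 1.282 (z² = 1.643524).
1 + z²/n = 1.041088.
Center = (0.82500 + 0.020544)/1.041088 = 0.81217.
Radicand: p̂(1−p̂)/n + z²/(4n²) = 0.003609375 + 0.000256801 = 0.003866176.
Half-width = z·√(radicand)/denom = 1.282·0.062179/1.041088 = 0.07657.
CI: 0.81217 ± 0.07657 = (0.7356, 0.8887).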